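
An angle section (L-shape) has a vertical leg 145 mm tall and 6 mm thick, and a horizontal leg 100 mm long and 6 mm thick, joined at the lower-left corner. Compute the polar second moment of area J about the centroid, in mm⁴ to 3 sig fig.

Decompose the section into non-overlapping parts with the origin at the bottom-left of its bounding rectangle.
Vertical leg: 6 × 145, A = 870 mm², y = 72.5 mm, Ī = 1 524 313 mm⁴.
Horizontal leg (remainder): 94 × 6, A = 564 mm², y = 3 mm, Ī = 1 692 mm⁴.
Centroid: ȳ = ΣA·y / ΣA = 45.165 mm.
Transfer each piece to the centroidal x-axis using Ī + A·d² with d = y − 45.165:
  vertical leg: d = 27.335 mm → contributes +2 174 366 mm⁴
  horizontal leg (remainder): d = -42.165 mm → contributes +1 004 433 mm⁴
Total I = 3 178 799 mm⁴.
For the y-axis: x̄ = 22.665 mm.
Repeating about the centroidal y-axis gives I_y = 1 273 341 mm⁴.
Polar second moment: J = I_x + I_y = 4 452 140 mm⁴.

J ≈ 4.45 × 10⁶ mm⁴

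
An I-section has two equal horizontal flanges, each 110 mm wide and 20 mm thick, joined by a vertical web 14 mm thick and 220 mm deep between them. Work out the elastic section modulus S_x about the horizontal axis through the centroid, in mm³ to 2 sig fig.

S_x ≈ 5.8 × 10⁵ mm³

Treat the section as a set of non-overlapping primitives; coordinates are from the bounding-box lower-left.
Bottom flange: 110 × 20, A = 2 200 mm², y = 10 mm, Ī = 73 333 mm⁴.
Web: 14 × 220, A = 3 080 mm², y = 130 mm, Ī = 12 422 667 mm⁴.
Top flange: 110 × 20, A = 2 200 mm², y = 250 mm, Ī = 73 333 mm⁴.
By symmetry the centroid is at mid-height, ȳ = 130 mm.
Transfer each piece to the horizontal axis through the centroid using Ī + A·d² with d = y − 130:
  bottom flange: d = -120 mm → contributes +31 753 333 mm⁴
  web: d = 0 mm → contributes +12 422 667 mm⁴
  top flange: d = 120 mm → contributes +31 753 333 mm⁴
Total I = 75 929 333 mm⁴.
Extreme fibre distance c = 130 mm; S = I/c = 584 072 mm³.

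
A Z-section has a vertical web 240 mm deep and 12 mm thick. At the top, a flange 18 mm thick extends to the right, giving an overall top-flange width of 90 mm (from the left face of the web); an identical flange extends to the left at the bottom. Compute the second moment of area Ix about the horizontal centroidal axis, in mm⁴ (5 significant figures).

Decompose the section into non-overlapping parts with the origin at the bottom-left of its bounding rectangle.
Web: 12 × 240, A = 2 880 mm², y = 120 mm, Ī = 13 824 000 mm⁴.
Top flange (beyond web): 78 × 18, A = 1 404 mm², y = 231 mm, Ī = 37 908 mm⁴.
Bottom flange (beyond web): 78 × 18, A = 1 404 mm², y = 9 mm, Ī = 37 908 mm⁴.
Centroid: ȳ = ΣA·y / ΣA = 120 mm.
Transfer each piece to the horizontal centroidal axis using Ī + A·d² with d = y − 120:
  web: d = 0 mm → contributes +13 824 000 mm⁴
  top flange (beyond web): d = 111 mm → contributes +17 336 592 mm⁴
  bottom flange (beyond web): d = -111 mm → contributes +17 336 592 mm⁴
Total I = 48 497 184 mm⁴.

Ix ≈ 4.8497 × 10⁷ mm⁴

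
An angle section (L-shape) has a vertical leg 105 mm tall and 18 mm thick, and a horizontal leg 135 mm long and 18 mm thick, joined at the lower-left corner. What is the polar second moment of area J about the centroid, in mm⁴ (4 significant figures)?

J ≈ 1.067 × 10⁷ mm⁴

Break the section into simple shapes (no overlaps), measuring from the bottom-left corner of the bounding box.
Vertical leg: 18 × 105, A = 1 890 mm², y = 52.5 mm, Ī = 1 736 438 mm⁴.
Horizontal leg (remainder): 117 × 18, A = 2 106 mm², y = 9 mm, Ī = 56 862 mm⁴.
Centroid: ȳ = ΣA·y / ΣA = 29.5743 mm.
Transfer each piece to the centroidal x-axis using Ī + A·d² with d = y − 29.5743:
  vertical leg: d = 22.9257 mm → contributes +2 729 796 mm⁴
  horizontal leg (remainder): d = -20.5743 mm → contributes +948 338 mm⁴
Total I = 3 678 134 mm⁴.
For the y-axis: x̄ = 44.5743 mm.
Repeating about the centroidal y-axis gives I_y = 6 991 844 mm⁴.
Polar second moment: J = I_x + I_y = 10 669 978 mm⁴.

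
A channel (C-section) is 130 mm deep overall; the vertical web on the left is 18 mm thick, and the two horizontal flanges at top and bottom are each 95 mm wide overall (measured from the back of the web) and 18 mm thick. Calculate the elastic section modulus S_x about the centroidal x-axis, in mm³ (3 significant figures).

Break the section into simple shapes (no overlaps), measuring from the bottom-left corner of the bounding box.
Web: 18 × 130, A = 2 340 mm², y = 65 mm, Ī = 3 295 500 mm⁴.
Top flange (beyond web): 77 × 18, A = 1 386 mm², y = 121 mm, Ī = 37 422 mm⁴.
Bottom flange (beyond web): 77 × 18, A = 1 386 mm², y = 9 mm, Ī = 37 422 mm⁴.
By symmetry the centroid is at mid-height, ȳ = 65 mm.
Transfer each piece to the centroidal x-axis using Ī + A·d² with d = y − 65:
  web: d = 0 mm → contributes +3 295 500 mm⁴
  top flange (beyond web): d = 56 mm → contributes +4 383 918 mm⁴
  bottom flange (beyond web): d = -56 mm → contributes +4 383 918 mm⁴
Total I = 12 063 336 mm⁴.
Extreme fibre distance c = 65 mm; S = I/c = 185 590 mm³.

S_x ≈ 1.86 × 10⁵ mm³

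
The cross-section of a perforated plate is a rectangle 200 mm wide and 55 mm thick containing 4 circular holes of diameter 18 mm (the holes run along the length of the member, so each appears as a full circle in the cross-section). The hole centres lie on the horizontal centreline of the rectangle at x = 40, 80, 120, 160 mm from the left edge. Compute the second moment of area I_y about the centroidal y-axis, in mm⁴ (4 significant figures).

Split into non-overlapping primitives; take the origin at the lower-left of the bounding box.
Plate: 200 × 55, A = 11 000 mm², x = 100 mm, Ī = 36 666 667 mm⁴.
Hole 1 (subtracted): ⌀18, A = 254.469 mm², x = 40 mm, Ī = 5 153 mm⁴.
Hole 2 (subtracted): ⌀18, A = 254.469 mm², x = 80 mm, Ī = 5 153 mm⁴.
Hole 3 (subtracted): ⌀18, A = 254.469 mm², x = 120 mm, Ī = 5 153 mm⁴.
Hole 4 (subtracted): ⌀18, A = 254.469 mm², x = 160 mm, Ī = 5 153 mm⁴.
By symmetry the centroid is at mid-width, x̄ = 100 mm.
Transfer each piece to the centroidal y-axis using Ī + A·d² with d = x − 100:
  plate: d = 0 mm → contributes +36 666 667 mm⁴
  hole 1: d = -60 mm → contributes −921 241 mm⁴
  hole 2: d = -20 mm → contributes −106 941 mm⁴
  hole 3: d = 20 mm → contributes −106 941 mm⁴
  hole 4: d = 60 mm → contributes −921 241 mm⁴
Total I = 34 610 303 mm⁴.

I_y ≈ 3.461 × 10⁷ mm⁴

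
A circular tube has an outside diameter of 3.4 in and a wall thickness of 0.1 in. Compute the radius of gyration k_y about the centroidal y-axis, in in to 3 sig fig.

k_y ≈ 1.17 in

Treat the section as a set of non-overlapping primitives; coordinates are from the bounding-box lower-left.
Outer circle: ⌀3.4, A = 9.0792 in², x = 1.7 in, Ī = 6.5597 in⁴.
Bore (subtracted): ⌀3.2, A = 8.0425 in², x = 1.7 in, Ī = 5.1472 in⁴.
By symmetry the centroid is at mid-width, x̄ = 1.7 in.
All pieces are centred on the centroidal y-axis, so I = ΣĪ (holes subtracted) = 1.4125 in⁴.
Radius of gyration: k = √(I/A) = √(1.4125 / 1.0367) = 1.1673 in.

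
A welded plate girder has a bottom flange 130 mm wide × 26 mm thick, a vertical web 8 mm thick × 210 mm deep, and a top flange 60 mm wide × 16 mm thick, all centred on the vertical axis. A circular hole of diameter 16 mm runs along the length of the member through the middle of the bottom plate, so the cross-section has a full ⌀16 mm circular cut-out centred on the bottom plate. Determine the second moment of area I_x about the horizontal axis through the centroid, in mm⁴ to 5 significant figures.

Decompose the section into non-overlapping parts with the origin at the bottom-left of its bounding rectangle.
Bottom plate: 130 × 26, A = 3 380 mm², y = 13 mm, Ī = 190406.7 mm⁴.
Web plate: 8 × 210, A = 1 680 mm², y = 131 mm, Ī = 6 174 000 mm⁴.
Top plate: 60 × 16, A = 960 mm², y = 244 mm, Ī = 20 480 mm⁴.
Hole (subtracted): ⌀16, A = 201.0619 mm², y = 13 mm, Ī = 3216.991 mm⁴.
Centroid: ȳ = ΣA·y / ΣA = 85.17812 mm.
Transfer each piece to the horizontal axis through the centroid using Ī + A·d² with d = y − 85.17812:
  bottom plate: d = -72.17812 mm → contributes +17 799 128 mm⁴
  web plate: d = 45.82188 mm → contributes +9 701 403 mm⁴
  top plate: d = 158.8219 mm → contributes +24 235 895 mm⁴
  hole: d = -72.17812 mm → contributes −1 050 685 mm⁴
Total I = 50 685 740 mm⁴.

I_x ≈ 5.0686 × 10⁷ mm⁴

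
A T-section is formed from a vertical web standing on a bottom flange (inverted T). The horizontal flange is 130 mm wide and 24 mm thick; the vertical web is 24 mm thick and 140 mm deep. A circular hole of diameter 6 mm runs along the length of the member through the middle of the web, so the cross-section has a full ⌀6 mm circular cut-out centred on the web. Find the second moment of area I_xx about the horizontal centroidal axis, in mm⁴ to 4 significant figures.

Decompose the section into non-overlapping parts with the origin at the bottom-left of its bounding rectangle.
Flange: 130 × 24, A = 3 120 mm², y = 12 mm, Ī = 149 760 mm⁴.
Web: 24 × 140, A = 3 360 mm², y = 94 mm, Ī = 5 488 000 mm⁴.
Hole (subtracted): ⌀6, A = 28.2743 mm², y = 94 mm, Ī = 63.6173 mm⁴.
Centroid: ȳ = ΣA·y / ΣA = 54.3455 mm.
Transfer each piece to the horizontal centroidal axis using Ī + A·d² with d = y − 54.3455:
  flange: d = -42.3455 mm → contributes +5 744 359 mm⁴
  web: d = 39.6545 mm → contributes +10 771 533 mm⁴
  hole: d = 39.6545 mm → contributes −44524.4 mm⁴
Total I = 16 471 367 mm⁴.

I_xx ≈ 1.647 × 10⁷ mm⁴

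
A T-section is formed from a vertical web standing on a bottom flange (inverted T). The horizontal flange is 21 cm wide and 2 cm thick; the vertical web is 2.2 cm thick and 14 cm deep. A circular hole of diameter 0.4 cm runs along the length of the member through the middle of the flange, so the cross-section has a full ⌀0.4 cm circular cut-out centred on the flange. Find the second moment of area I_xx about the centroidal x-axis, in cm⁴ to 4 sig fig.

I_xx ≈ 1653 cm⁴

Treat the section as a set of non-overlapping primitives; coordinates are from the bounding-box lower-left.
Flange: 21 × 2, A = 42 cm², y = 1 cm, Ī = 14 cm⁴.
Web: 2.2 × 14, A = 30.8 cm², y = 9 cm, Ī = 503.067 cm⁴.
Hole (subtracted): ⌀0.4, A = 0.125664 cm², y = 1 cm, Ī = 0.00125664 cm⁴.
Centroid: ȳ = ΣA·y / ΣA = 4.39047 cm.
Transfer each piece to the centroidal x-axis using Ī + A·d² with d = y − 4.39047:
  flange: d = -3.39047 cm → contributes +496.801 cm⁴
  web: d = 4.60953 cm → contributes +1157.5 cm⁴
  hole: d = -3.39047 cm → contributes −1.4458 cm⁴
Total I = 1652.85 cm⁴.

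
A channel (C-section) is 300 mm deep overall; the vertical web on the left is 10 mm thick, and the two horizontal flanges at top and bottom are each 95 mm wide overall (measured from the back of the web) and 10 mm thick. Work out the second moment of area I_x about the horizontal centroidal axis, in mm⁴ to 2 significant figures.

I_x ≈ 5.8 × 10⁷ mm⁴

Treat the section as a set of non-overlapping primitives; coordinates are from the bounding-box lower-left.
Web: 10 × 300, A = 3 000 mm², y = 150 mm, Ī = 22 500 000 mm⁴.
Top flange (beyond web): 85 × 10, A = 850 mm², y = 295 mm, Ī = 7 083 mm⁴.
Bottom flange (beyond web): 85 × 10, A = 850 mm², y = 5 mm, Ī = 7 083 mm⁴.
By symmetry the centroid is at mid-height, ȳ = 150 mm.
Transfer each piece to the horizontal centroidal axis using Ī + A·d² with d = y − 150:
  web: d = 0 mm → contributes +22 500 000 mm⁴
  top flange (beyond web): d = 145 mm → contributes +17 878 333 mm⁴
  bottom flange (beyond web): d = -145 mm → contributes +17 878 333 mm⁴
Total I = 58 256 667 mm⁴.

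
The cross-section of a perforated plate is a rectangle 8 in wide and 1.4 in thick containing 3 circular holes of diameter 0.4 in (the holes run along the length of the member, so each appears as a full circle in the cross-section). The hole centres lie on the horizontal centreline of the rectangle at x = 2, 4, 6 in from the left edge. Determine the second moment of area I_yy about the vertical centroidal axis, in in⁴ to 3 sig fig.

I_yy ≈ 58.7 in⁴

Break the section into simple shapes (no overlaps), measuring from the bottom-left corner of the bounding box.
Plate: 8 × 1.4, A = 11.2 in², x = 4 in, Ī = 59.733 in⁴.
Hole 1 (subtracted): ⌀0.4, A = 0.12566 in², x = 2 in, Ī = 0.0012566 in⁴.
Hole 2 (subtracted): ⌀0.4, A = 0.12566 in², x = 4 in, Ī = 0.0012566 in⁴.
Hole 3 (subtracted): ⌀0.4, A = 0.12566 in², x = 6 in, Ī = 0.0012566 in⁴.
By symmetry the centroid is at mid-width, x̄ = 4 in.
Transfer each piece to the vertical centroidal axis using Ī + A·d² with d = x − 4:
  plate: d = 0 in → contributes +59.733 in⁴
  hole 1: d = -2 in → contributes −0.50391 in⁴
  hole 2: d = 0 in → contributes −0.0012566 in⁴
  hole 3: d = 2 in → contributes −0.50391 in⁴
Total I = 58.724 in⁴.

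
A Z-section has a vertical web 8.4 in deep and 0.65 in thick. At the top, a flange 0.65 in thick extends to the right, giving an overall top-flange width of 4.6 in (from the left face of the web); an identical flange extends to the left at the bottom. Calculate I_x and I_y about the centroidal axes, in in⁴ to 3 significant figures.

I_x ≈ 109 in⁴, I_y ≈ 34.0 in⁴

Treat the section as a set of non-overlapping primitives; coordinates are from the bounding-box lower-left.
Web: 0.65 × 8.4, A = 5.46 in², y = 4.2 in, Ī = 32.105 in⁴.
Top flange (beyond web): 3.95 × 0.65, A = 2.5675 in², y = 8.075 in, Ī = 0.090397 in⁴.
Bottom flange (beyond web): 3.95 × 0.65, A = 2.5675 in², y = 0.325 in, Ī = 0.090397 in⁴.
Centroid: ȳ = ΣA·y / ΣA = 4.2 in.
Transfer each piece to the centroidal x-axis using Ī + A·d² with d = y − 4.2:
  web: d = 0 in → contributes +32.105 in⁴
  top flange (beyond web): d = 3.875 in → contributes +38.643 in⁴
  bottom flange (beyond web): d = -3.875 in → contributes +38.643 in⁴
Total I = 109.39 in⁴.
For the y-axis: x̄ = 4.275 in.
Repeating about the centroidal y-axis gives I_y = 34.033 in⁴.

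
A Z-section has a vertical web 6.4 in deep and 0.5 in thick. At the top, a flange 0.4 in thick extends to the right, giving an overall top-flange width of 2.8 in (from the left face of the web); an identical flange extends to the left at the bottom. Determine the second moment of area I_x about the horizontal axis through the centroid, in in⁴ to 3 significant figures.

Split into non-overlapping primitives; take the origin at the lower-left of the bounding box.
Web: 0.5 × 6.4, A = 3.2 in², y = 3.2 in, Ī = 10.923 in⁴.
Top flange (beyond web): 2.3 × 0.4, A = 0.92 in², y = 6.2 in, Ī = 0.012267 in⁴.
Bottom flange (beyond web): 2.3 × 0.4, A = 0.92 in², y = 0.2 in, Ī = 0.012267 in⁴.
Centroid: ȳ = ΣA·y / ΣA = 3.2 in.
Transfer each piece to the horizontal axis through the centroid using Ī + A·d² with d = y − 3.2:
  web: d = 0 in → contributes +10.923 in⁴
  top flange (beyond web): d = 3 in → contributes +8.2923 in⁴
  bottom flange (beyond web): d = -3 in → contributes +8.2923 in⁴
Total I = 27.507 in⁴.

I_x ≈ 27.5 in⁴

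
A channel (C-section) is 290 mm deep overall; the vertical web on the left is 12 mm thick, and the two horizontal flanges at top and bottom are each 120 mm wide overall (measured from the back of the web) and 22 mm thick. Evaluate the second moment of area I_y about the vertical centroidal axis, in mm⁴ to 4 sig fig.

I_y ≈ 1.189 × 10⁷ mm⁴

Split into non-overlapping primitives; take the origin at the lower-left of the bounding box.
Web: 12 × 290, A = 3 480 mm², x = 6 mm, Ī = 41 760 mm⁴.
Top flange (beyond web): 108 × 22, A = 2 376 mm², x = 66 mm, Ī = 2 309 472 mm⁴.
Bottom flange (beyond web): 108 × 22, A = 2 376 mm², x = 66 mm, Ī = 2 309 472 mm⁴.
Centroid: x̄ = ΣA·x / ΣA = 40.6356 mm.
Transfer each piece to the vertical centroidal axis using Ī + A·d² with d = x − 40.6356:
  web: d = -34.6356 mm → contributes +4 216 447 mm⁴
  top flange (beyond web): d = 25.3644 mm → contributes +3 838 082 mm⁴
  bottom flange (beyond web): d = 25.3644 mm → contributes +3 838 082 mm⁴
Total I = 11 892 611 mm⁴.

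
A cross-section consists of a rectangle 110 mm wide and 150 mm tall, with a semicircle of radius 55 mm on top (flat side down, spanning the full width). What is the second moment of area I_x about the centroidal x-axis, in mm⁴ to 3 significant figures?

Decompose the section into non-overlapping parts with the origin at the bottom-left of its bounding rectangle.
Rectangular body: 110 × 150, A = 16 500 mm², y = 75 mm, Ī = 30 937 500 mm⁴.
Semicircular cap: semicircle r = 55, A = 4751.7 mm², y = 173.34 mm, Ī = 1 004 345 mm⁴.
Centroid: ȳ = ΣA·y / ΣA = 96.988 mm.
Transfer each piece to the centroidal x-axis using Ī + A·d² with d = y − 96.988:
  rectangular body: d = -21.988 mm → contributes +38 915 118 mm⁴
  semicircular cap: d = 76.354 mm → contributes +28 706 397 mm⁴
Total I = 67 621 516 mm⁴.

I_x ≈ 6.76 × 10⁷ mm⁴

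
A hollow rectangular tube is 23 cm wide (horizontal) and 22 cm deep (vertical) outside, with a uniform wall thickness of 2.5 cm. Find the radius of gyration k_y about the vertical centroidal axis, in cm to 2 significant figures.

k_y ≈ 8.4 cm

Treat the section as a set of non-overlapping primitives; coordinates are from the bounding-box lower-left.
Outer rectangle: 23 × 22, A = 506 cm², x = 11.5 cm, Ī = 22 306 cm⁴.
Inner void (subtracted): 18 × 17, A = 306 cm², x = 11.5 cm, Ī = 8 262 cm⁴.
By symmetry the centroid is at mid-width, x̄ = 11.5 cm.
All pieces are centred on the vertical centroidal axis, so I = ΣĪ (holes subtracted) = 14 044 cm⁴.
Radius of gyration: k = √(I/A) = √(14 044 / 200) = 8.38 cm.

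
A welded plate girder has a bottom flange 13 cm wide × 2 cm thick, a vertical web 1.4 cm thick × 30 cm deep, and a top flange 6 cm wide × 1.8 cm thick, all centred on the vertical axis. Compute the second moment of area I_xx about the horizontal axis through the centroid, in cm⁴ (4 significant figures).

I_xx ≈ 1.179 × 10⁴ cm⁴

Treat the section as a set of non-overlapping primitives; coordinates are from the bounding-box lower-left.
Bottom plate: 13 × 2, A = 26 cm², y = 1 cm, Ī = 8.66667 cm⁴.
Web plate: 1.4 × 30, A = 42 cm², y = 17 cm, Ī = 3 150 cm⁴.
Top plate: 6 × 1.8, A = 10.8 cm², y = 32.9 cm, Ī = 2.916 cm⁴.
Centroid: ȳ = ΣA·y / ΣA = 13.9 cm.
Transfer each piece to the horizontal axis through the centroid using Ī + A·d² with d = y − 13.9:
  bottom plate: d = -12.9 cm → contributes +4335.33 cm⁴
  web plate: d = 3.1 cm → contributes +3553.62 cm⁴
  top plate: d = 19 cm → contributes +3901.72 cm⁴
Total I = 11790.7 cm⁴.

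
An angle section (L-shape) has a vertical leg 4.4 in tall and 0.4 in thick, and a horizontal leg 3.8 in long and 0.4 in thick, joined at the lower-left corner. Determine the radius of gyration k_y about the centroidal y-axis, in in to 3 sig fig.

Break the section into simple shapes (no overlaps), measuring from the bottom-left corner of the bounding box.
Vertical leg: 0.4 × 4.4, A = 1.76 in², x = 0.2 in, Ī = 0.023467 in⁴.
Horizontal leg (remainder): 3.4 × 0.4, A = 1.36 in², x = 2.1 in, Ī = 1.3101 in⁴.
Centroid: x̄ = ΣA·x / ΣA = 1.0282 in.
Transfer each piece to the centroidal y-axis using Ī + A·d² with d = x − 1.0282:
  vertical leg: d = -0.82821 in → contributes +1.2307 in⁴
  horizontal leg (remainder): d = 1.0718 in → contributes +2.8724 in⁴
Total I = 4.1031 in⁴.
Radius of gyration: k = √(I/A) = √(4.1031 / 3.12) = 1.1468 in.

k_y ≈ 1.15 in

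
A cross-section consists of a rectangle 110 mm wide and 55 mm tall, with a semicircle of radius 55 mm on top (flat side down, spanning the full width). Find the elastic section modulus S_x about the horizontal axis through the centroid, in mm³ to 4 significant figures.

Break the section into simple shapes (no overlaps), measuring from the bottom-left corner of the bounding box.
Rectangular body: 110 × 55, A = 6 050 mm², y = 27.5 mm, Ī = 1 525 104 mm⁴.
Semicircular cap: semicircle r = 55, A = 4751.66 mm², y = 78.3427 mm, Ī = 1 004 345 mm⁴.
Centroid: ȳ = ΣA·y / ΣA = 49.8658 mm.
Transfer each piece to the horizontal axis through the centroid using Ī + A·d² with d = y − 49.8658:
  rectangular body: d = -22.3658 mm → contributes +4 551 478 mm⁴
  semicircular cap: d = 28.477 mm → contributes +4 857 644 mm⁴
Total I = 9 409 122 mm⁴.
Extreme fibre distance c = 60.1342 mm; S = I/c = 156 469 mm³.

S_x ≈ 1.565 × 10⁵ mm³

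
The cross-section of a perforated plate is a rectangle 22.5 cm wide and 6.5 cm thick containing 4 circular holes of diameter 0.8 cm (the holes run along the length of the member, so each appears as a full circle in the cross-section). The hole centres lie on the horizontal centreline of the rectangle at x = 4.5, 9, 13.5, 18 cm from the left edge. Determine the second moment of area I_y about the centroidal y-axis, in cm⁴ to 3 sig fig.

I_y ≈ 6120 cm⁴

Decompose the section into non-overlapping parts with the origin at the bottom-left of its bounding rectangle.
Plate: 22.5 × 6.5, A = 146.25 cm², x = 11.25 cm, Ī = 6169.9 cm⁴.
Hole 1 (subtracted): ⌀0.8, A = 0.50265 cm², x = 4.5 cm, Ī = 0.020106 cm⁴.
Hole 2 (subtracted): ⌀0.8, A = 0.50265 cm², x = 9 cm, Ī = 0.020106 cm⁴.
Hole 3 (subtracted): ⌀0.8, A = 0.50265 cm², x = 13.5 cm, Ī = 0.020106 cm⁴.
Hole 4 (subtracted): ⌀0.8, A = 0.50265 cm², x = 18 cm, Ī = 0.020106 cm⁴.
By symmetry the centroid is at mid-width, x̄ = 11.25 cm.
Transfer each piece to the centroidal y-axis using Ī + A·d² with d = x − 11.25:
  plate: d = 0 cm → contributes +6169.9 cm⁴
  hole 1: d = -6.75 cm → contributes −22.922 cm⁴
  hole 2: d = -2.25 cm → contributes −2.5648 cm⁴
  hole 3: d = 2.25 cm → contributes −2.5648 cm⁴
  hole 4: d = 6.75 cm → contributes −22.922 cm⁴
Total I = 6118.9 cm⁴.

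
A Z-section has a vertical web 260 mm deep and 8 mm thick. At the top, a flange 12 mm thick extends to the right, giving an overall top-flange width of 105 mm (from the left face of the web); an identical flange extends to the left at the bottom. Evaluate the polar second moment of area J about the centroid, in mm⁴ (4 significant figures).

J ≈ 5.579 × 10⁷ mm⁴

Decompose the section into non-overlapping parts with the origin at the bottom-left of its bounding rectangle.
Web: 8 × 260, A = 2 080 mm², y = 130 mm, Ī = 11 717 333 mm⁴.
Top flange (beyond web): 97 × 12, A = 1 164 mm², y = 254 mm, Ī = 13 968 mm⁴.
Bottom flange (beyond web): 97 × 12, A = 1 164 mm², y = 6 mm, Ī = 13 968 mm⁴.
Centroid: ȳ = ΣA·y / ΣA = 130 mm.
Transfer each piece to the centroidal x-axis using Ī + A·d² with d = y − 130:
  web: d = 0 mm → contributes +11 717 333 mm⁴
  top flange (beyond web): d = 124 mm → contributes +17 911 632 mm⁴
  bottom flange (beyond web): d = -124 mm → contributes +17 911 632 mm⁴
Total I = 47 540 597 mm⁴.
For the y-axis: x̄ = 101 mm.
Repeating about the centroidal y-axis gives I_y = 8 252 989 mm⁴.
Polar second moment: J = I_x + I_y = 55 793 587 mm⁴.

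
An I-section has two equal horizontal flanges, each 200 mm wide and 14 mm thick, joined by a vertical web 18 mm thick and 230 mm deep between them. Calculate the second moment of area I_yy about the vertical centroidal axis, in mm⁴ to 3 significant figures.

Break the section into simple shapes (no overlaps), measuring from the bottom-left corner of the bounding box.
Bottom flange: 200 × 14, A = 2 800 mm², x = 100 mm, Ī = 9 333 333 mm⁴.
Web: 18 × 230, A = 4 140 mm², x = 100 mm, Ī = 111 780 mm⁴.
Top flange: 200 × 14, A = 2 800 mm², x = 100 mm, Ī = 9 333 333 mm⁴.
By symmetry the centroid is at mid-width, x̄ = 100 mm.
All pieces are centred on the vertical centroidal axis, so I = ΣĪ = 18 778 447 mm⁴.

I_yy ≈ 1.88 × 10⁷ mm⁴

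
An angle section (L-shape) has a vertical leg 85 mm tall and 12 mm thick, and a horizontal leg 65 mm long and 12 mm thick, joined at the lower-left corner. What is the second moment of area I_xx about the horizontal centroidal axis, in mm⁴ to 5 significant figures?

Treat the section as a set of non-overlapping primitives; coordinates are from the bounding-box lower-left.
Vertical leg: 12 × 85, A = 1 020 mm², y = 42.5 mm, Ī = 614 125 mm⁴.
Horizontal leg (remainder): 53 × 12, A = 636 mm², y = 6 mm, Ī = 7 632 mm⁴.
Centroid: ȳ = ΣA·y / ΣA = 28.48188 mm.
Transfer each piece to the horizontal centroidal axis using Ī + A·d² with d = y − 28.48188:
  vertical leg: d = 14.01812 mm → contributes +814562.7 mm⁴
  horizontal leg (remainder): d = -22.48188 mm → contributes +329088.7 mm⁴
Total I = 1 143 651 mm⁴.

I_xx ≈ 1.1437 × 10⁶ mm⁴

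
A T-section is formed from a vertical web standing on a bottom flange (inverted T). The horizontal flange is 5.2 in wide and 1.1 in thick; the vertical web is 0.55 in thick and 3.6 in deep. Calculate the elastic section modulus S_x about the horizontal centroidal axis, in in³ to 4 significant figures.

S_x ≈ 3.057 in³

Decompose the section into non-overlapping parts with the origin at the bottom-left of its bounding rectangle.
Flange: 5.2 × 1.1, A = 5.72 in², y = 0.55 in, Ī = 0.576767 in⁴.
Web: 0.55 × 3.6, A = 1.98 in², y = 2.9 in, Ī = 2.1384 in⁴.
Centroid: ȳ = ΣA·y / ΣA = 1.15429 in.
Transfer each piece to the horizontal centroidal axis using Ī + A·d² with d = y − 1.15429:
  flange: d = -0.604286 in → contributes +2.66549 in⁴
  web: d = 1.74571 in → contributes +8.17249 in⁴
Total I = 10.838 in⁴.
Extreme fibre distance c = 3.54571 in; S = I/c = 3.05664 in³.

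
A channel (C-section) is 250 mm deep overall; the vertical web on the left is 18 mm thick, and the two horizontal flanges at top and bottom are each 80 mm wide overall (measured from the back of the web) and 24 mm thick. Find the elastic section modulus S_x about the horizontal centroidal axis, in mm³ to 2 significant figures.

S_x ≈ 4.9 × 10⁵ mm³

Split into non-overlapping primitives; take the origin at the lower-left of the bounding box.
Web: 18 × 250, A = 4 500 mm², y = 125 mm, Ī = 23 437 500 mm⁴.
Top flange (beyond web): 62 × 24, A = 1 488 mm², y = 238 mm, Ī = 71 424 mm⁴.
Bottom flange (beyond web): 62 × 24, A = 1 488 mm², y = 12 mm, Ī = 71 424 mm⁴.
By symmetry the centroid is at mid-height, ȳ = 125 mm.
Transfer each piece to the horizontal centroidal axis using Ī + A·d² with d = y − 125:
  web: d = 0 mm → contributes +23 437 500 mm⁴
  top flange (beyond web): d = 113 mm → contributes +19 071 696 mm⁴
  bottom flange (beyond web): d = -113 mm → contributes +19 071 696 mm⁴
Total I = 61 580 892 mm⁴.
Extreme fibre distance c = 125 mm; S = I/c = 492 647 mm³.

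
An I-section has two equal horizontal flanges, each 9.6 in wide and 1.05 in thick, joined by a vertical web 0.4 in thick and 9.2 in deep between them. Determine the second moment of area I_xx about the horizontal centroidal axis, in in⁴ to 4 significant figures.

Treat the section as a set of non-overlapping primitives; coordinates are from the bounding-box lower-left.
Bottom flange: 9.6 × 1.05, A = 10.08 in², y = 0.525 in, Ī = 0.9261 in⁴.
Web: 0.4 × 9.2, A = 3.68 in², y = 5.65 in, Ī = 25.9563 in⁴.
Top flange: 9.6 × 1.05, A = 10.08 in², y = 10.775 in, Ī = 0.9261 in⁴.
By symmetry the centroid is at mid-height, ȳ = 5.65 in.
Transfer each piece to the horizontal centroidal axis using Ī + A·d² with d = y − 5.65:
  bottom flange: d = -5.125 in → contributes +265.684 in⁴
  web: d = 0 in → contributes +25.9563 in⁴
  top flange: d = 5.125 in → contributes +265.684 in⁴
Total I = 557.323 in⁴.

I_xx ≈ 557.3 in⁴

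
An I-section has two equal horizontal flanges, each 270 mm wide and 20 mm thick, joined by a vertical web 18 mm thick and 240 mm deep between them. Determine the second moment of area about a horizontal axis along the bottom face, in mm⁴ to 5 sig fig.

Treat the section as a set of non-overlapping primitives; coordinates are from the bounding-box lower-left.
Bottom flange: 270 × 20, A = 5 400 mm², y = 10 mm, Ī = 180 000 mm⁴.
Web: 18 × 240, A = 4 320 mm², y = 140 mm, Ī = 20 736 000 mm⁴.
Top flange: 270 × 20, A = 5 400 mm², y = 270 mm, Ī = 180 000 mm⁴.
Transfer each piece to the bottom edge using Ī + A·d² with d = y − 0:
  bottom flange: d = 10 mm → contributes +720 000 mm⁴
  web: d = 140 mm → contributes +105 408 000 mm⁴
  top flange: d = 270 mm → contributes +393 840 000 mm⁴
Total I = 499 968 000 mm⁴.

I_base ≈ 4.9997 × 10⁸ mm⁴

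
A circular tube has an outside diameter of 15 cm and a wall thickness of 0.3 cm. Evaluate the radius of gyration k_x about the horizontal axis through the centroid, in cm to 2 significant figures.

k_x ≈ 5.2 cm

Break the section into simple shapes (no overlaps), measuring from the bottom-left corner of the bounding box.
Outer circle: ⌀15, A = 176.7 cm², y = 7.5 cm, Ī = 2 485 cm⁴.
Bore (subtracted): ⌀14.4, A = 162.9 cm², y = 7.5 cm, Ī = 2 111 cm⁴.
By symmetry the centroid is at mid-height, ȳ = 7.5 cm.
All pieces are centred on the horizontal axis through the centroid, so I = ΣĪ (holes subtracted) = 374.4 cm⁴.
Radius of gyration: k = √(I/A) = √(374.4 / 13.85) = 5.198 cm.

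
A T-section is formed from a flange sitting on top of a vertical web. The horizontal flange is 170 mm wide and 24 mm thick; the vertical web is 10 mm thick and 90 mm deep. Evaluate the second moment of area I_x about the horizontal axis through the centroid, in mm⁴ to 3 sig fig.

I_x ≈ 3.20 × 10⁶ mm⁴

Split into non-overlapping primitives; take the origin at the lower-left of the bounding box.
Flange: 170 × 24, A = 4 080 mm², y = 102 mm, Ī = 195 840 mm⁴.
Web: 10 × 90, A = 900 mm², y = 45 mm, Ī = 607 500 mm⁴.
Centroid: ȳ = ΣA·y / ΣA = 91.699 mm.
Transfer each piece to the horizontal axis through the centroid using Ī + A·d² with d = y − 91.699:
  flange: d = 10.301 mm → contributes +628 788 mm⁴
  web: d = -46.699 mm → contributes +2 570 200 mm⁴
Total I = 3 198 988 mm⁴.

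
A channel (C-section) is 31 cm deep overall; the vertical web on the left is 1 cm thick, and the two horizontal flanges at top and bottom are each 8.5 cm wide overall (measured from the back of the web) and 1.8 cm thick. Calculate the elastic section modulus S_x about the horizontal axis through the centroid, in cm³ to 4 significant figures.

S_x ≈ 531.9 cm³

Treat the section as a set of non-overlapping primitives; coordinates are from the bounding-box lower-left.
Web: 1 × 31, A = 31 cm², y = 15.5 cm, Ī = 2482.58 cm⁴.
Top flange (beyond web): 7.5 × 1.8, A = 13.5 cm², y = 30.1 cm, Ī = 3.645 cm⁴.
Bottom flange (beyond web): 7.5 × 1.8, A = 13.5 cm², y = 0.9 cm, Ī = 3.645 cm⁴.
By symmetry the centroid is at mid-height, ȳ = 15.5 cm.
Transfer each piece to the horizontal axis through the centroid using Ī + A·d² with d = y − 15.5:
  web: d = 0 cm → contributes +2482.58 cm⁴
  top flange (beyond web): d = 14.6 cm → contributes +2881.31 cm⁴
  bottom flange (beyond web): d = -14.6 cm → contributes +2881.31 cm⁴
Total I = 8245.19 cm⁴.
Extreme fibre distance c = 15.5 cm; S = I/c = 531.948 cm³.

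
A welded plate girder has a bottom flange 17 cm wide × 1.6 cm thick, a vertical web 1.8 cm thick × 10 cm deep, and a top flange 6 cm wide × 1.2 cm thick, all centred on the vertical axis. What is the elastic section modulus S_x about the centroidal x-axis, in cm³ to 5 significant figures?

S_x ≈ 122.52 cm³

Decompose the section into non-overlapping parts with the origin at the bottom-left of its bounding rectangle.
Bottom plate: 17 × 1.6, A = 27.2 cm², y = 0.8 cm, Ī = 5.802667 cm⁴.
Web plate: 1.8 × 10, A = 18 cm², y = 6.6 cm, Ī = 150 cm⁴.
Top plate: 6 × 1.2, A = 7.2 cm², y = 12.2 cm, Ī = 0.864 cm⁴.
Centroid: ȳ = ΣA·y / ΣA = 4.358779 cm.
Transfer each piece to the centroidal x-axis using Ī + A·d² with d = y − 4.358779:
  bottom plate: d = -3.558779 cm → contributes +350.2881 cm⁴
  web plate: d = 2.241221 cm → contributes +240.4153 cm⁴
  top plate: d = 7.841221 cm → contributes +443.5542 cm⁴
Total I = 1034.258 cm⁴.
Extreme fibre distance c = 8.441221 cm; S = I/c = 122.5246 cm³.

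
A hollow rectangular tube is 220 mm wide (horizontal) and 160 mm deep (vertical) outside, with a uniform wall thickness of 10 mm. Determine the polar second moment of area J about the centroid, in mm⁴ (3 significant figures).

J ≈ 7.80 × 10⁷ mm⁴

Break the section into simple shapes (no overlaps), measuring from the bottom-left corner of the bounding box.
Outer rectangle: 220 × 160, A = 35 200 mm², y = 80 mm, Ī = 75 093 333 mm⁴.
Inner void (subtracted): 200 × 140, A = 28 000 mm², y = 80 mm, Ī = 45 733 333 mm⁴.
By symmetry the centroid is at mid-height, ȳ = 80 mm.
All pieces are centred on the centroidal x-axis, so I = ΣĪ (holes subtracted) = 29 360 000 mm⁴.
Repeating about the centroidal y-axis gives I_y = 48 640 000 mm⁴.
Polar second moment: J = I_x + I_y = 78 000 000 mm⁴.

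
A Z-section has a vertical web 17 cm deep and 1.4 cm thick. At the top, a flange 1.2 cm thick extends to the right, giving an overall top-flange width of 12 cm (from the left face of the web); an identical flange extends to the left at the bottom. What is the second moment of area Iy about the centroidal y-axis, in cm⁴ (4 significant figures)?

Split into non-overlapping primitives; take the origin at the lower-left of the bounding box.
Web: 1.4 × 17, A = 23.8 cm², x = 11.3 cm, Ī = 3.88733 cm⁴.
Top flange (beyond web): 10.6 × 1.2, A = 12.72 cm², x = 17.3 cm, Ī = 119.102 cm⁴.
Bottom flange (beyond web): 10.6 × 1.2, A = 12.72 cm², x = 5.3 cm, Ī = 119.102 cm⁴.
Centroid: x̄ = ΣA·x / ΣA = 11.3 cm.
Transfer each piece to the centroidal y-axis using Ī + A·d² with d = x − 11.3:
  web: d = 0 cm → contributes +3.88733 cm⁴
  top flange (beyond web): d = 6 cm → contributes +577.022 cm⁴
  bottom flange (beyond web): d = -6 cm → contributes +577.022 cm⁴
Total I = 1157.93 cm⁴.

Iy ≈ 1158 cm⁴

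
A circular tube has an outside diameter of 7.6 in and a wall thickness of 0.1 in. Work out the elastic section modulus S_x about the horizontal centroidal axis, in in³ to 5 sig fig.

S_x ≈ 4.3605 in³

Break the section into simple shapes (no overlaps), measuring from the bottom-left corner of the bounding box.
Outer circle: ⌀7.6, A = 45.3646 in², y = 3.8 in, Ī = 163.7662 in⁴.
Bore (subtracted): ⌀7.4, A = 43.0084 in², y = 3.8 in, Ī = 147.1963 in⁴.
By symmetry the centroid is at mid-height, ȳ = 3.8 in.
All pieces are centred on the horizontal centroidal axis, so I = ΣĪ (holes subtracted) = 16.56994 in⁴.
Extreme fibre distance c = 3.8 in; S = I/c = 4.36051 in³.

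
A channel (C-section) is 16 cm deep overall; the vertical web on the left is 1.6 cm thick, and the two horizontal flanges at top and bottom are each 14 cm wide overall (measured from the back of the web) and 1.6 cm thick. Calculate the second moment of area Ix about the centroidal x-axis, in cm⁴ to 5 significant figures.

Split into non-overlapping primitives; take the origin at the lower-left of the bounding box.
Web: 1.6 × 16, A = 25.6 cm², y = 8 cm, Ī = 546.1333 cm⁴.
Top flange (beyond web): 12.4 × 1.6, A = 19.84 cm², y = 15.2 cm, Ī = 4.232533 cm⁴.
Bottom flange (beyond web): 12.4 × 1.6, A = 19.84 cm², y = 0.8 cm, Ī = 4.232533 cm⁴.
By symmetry the centroid is at mid-height, ȳ = 8 cm.
Transfer each piece to the centroidal x-axis using Ī + A·d² with d = y − 8:
  web: d = 0 cm → contributes +546.1333 cm⁴
  top flange (beyond web): d = 7.2 cm → contributes +1032.738 cm⁴
  bottom flange (beyond web): d = -7.2 cm → contributes +1032.738 cm⁴
Total I = 2611.61 cm⁴.

Ix ≈ 2611.6 cm⁴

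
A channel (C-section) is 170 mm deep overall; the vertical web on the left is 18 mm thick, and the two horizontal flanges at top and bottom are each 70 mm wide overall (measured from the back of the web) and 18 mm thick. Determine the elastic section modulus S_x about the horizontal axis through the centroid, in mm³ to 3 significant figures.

S_x ≈ 2.15 × 10⁵ mm³

Decompose the section into non-overlapping parts with the origin at the bottom-left of its bounding rectangle.
Web: 18 × 170, A = 3 060 mm², y = 85 mm, Ī = 7 369 500 mm⁴.
Top flange (beyond web): 52 × 18, A = 936 mm², y = 161 mm, Ī = 25 272 mm⁴.
Bottom flange (beyond web): 52 × 18, A = 936 mm², y = 9 mm, Ī = 25 272 mm⁴.
By symmetry the centroid is at mid-height, ȳ = 85 mm.
Transfer each piece to the horizontal axis through the centroid using Ī + A·d² with d = y − 85:
  web: d = 0 mm → contributes +7 369 500 mm⁴
  top flange (beyond web): d = 76 mm → contributes +5 431 608 mm⁴
  bottom flange (beyond web): d = -76 mm → contributes +5 431 608 mm⁴
Total I = 18 232 716 mm⁴.
Extreme fibre distance c = 85 mm; S = I/c = 214 503 mm³.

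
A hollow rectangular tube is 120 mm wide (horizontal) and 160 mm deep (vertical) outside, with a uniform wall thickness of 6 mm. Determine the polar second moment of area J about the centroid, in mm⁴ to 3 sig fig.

Split into non-overlapping primitives; take the origin at the lower-left of the bounding box.
Outer rectangle: 120 × 160, A = 19 200 mm², y = 80 mm, Ī = 40 960 000 mm⁴.
Inner void (subtracted): 108 × 148, A = 15 984 mm², y = 80 mm, Ī = 29 176 128 mm⁴.
By symmetry the centroid is at mid-height, ȳ = 80 mm.
All pieces are centred on the centroidal x-axis, so I = ΣĪ (holes subtracted) = 11 783 872 mm⁴.
Repeating about the centroidal y-axis gives I_y = 7 503 552 mm⁴.
Polar second moment: J = I_x + I_y = 19 287 424 mm⁴.

J ≈ 1.93 × 10⁷ mm⁴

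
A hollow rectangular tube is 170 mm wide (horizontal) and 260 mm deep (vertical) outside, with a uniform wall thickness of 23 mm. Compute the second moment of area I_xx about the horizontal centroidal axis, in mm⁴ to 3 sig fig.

Split into non-overlapping primitives; take the origin at the lower-left of the bounding box.
Outer rectangle: 170 × 260, A = 44 200 mm², y = 130 mm, Ī = 248 993 333 mm⁴.
Inner void (subtracted): 124 × 214, A = 26 536 mm², y = 130 mm, Ī = 101 270 221 mm⁴.
By symmetry the centroid is at mid-height, ȳ = 130 mm.
All pieces are centred on the horizontal centroidal axis, so I = ΣĪ (holes subtracted) = 147 723 112 mm⁴.

I_xx ≈ 1.48 × 10⁸ mm⁴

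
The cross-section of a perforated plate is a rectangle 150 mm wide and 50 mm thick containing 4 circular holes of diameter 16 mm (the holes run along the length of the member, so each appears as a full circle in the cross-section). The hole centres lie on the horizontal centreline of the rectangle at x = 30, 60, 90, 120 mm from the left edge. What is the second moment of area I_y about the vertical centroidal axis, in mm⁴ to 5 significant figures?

Break the section into simple shapes (no overlaps), measuring from the bottom-left corner of the bounding box.
Plate: 150 × 50, A = 7 500 mm², x = 75 mm, Ī = 14 062 500 mm⁴.
Hole 1 (subtracted): ⌀16, A = 201.0619 mm², x = 30 mm, Ī = 3216.991 mm⁴.
Hole 2 (subtracted): ⌀16, A = 201.0619 mm², x = 60 mm, Ī = 3216.991 mm⁴.
Hole 3 (subtracted): ⌀16, A = 201.0619 mm², x = 90 mm, Ī = 3216.991 mm⁴.
Hole 4 (subtracted): ⌀16, A = 201.0619 mm², x = 120 mm, Ī = 3216.991 mm⁴.
By symmetry the centroid is at mid-width, x̄ = 75 mm.
Transfer each piece to the vertical centroidal axis using Ī + A·d² with d = x − 75:
  plate: d = 0 mm → contributes +14 062 500 mm⁴
  hole 1: d = -45 mm → contributes −410367.4 mm⁴
  hole 2: d = -15 mm → contributes −48455.93 mm⁴
  hole 3: d = 15 mm → contributes −48455.93 mm⁴
  hole 4: d = 45 mm → contributes −410367.4 mm⁴
Total I = 13 144 853 mm⁴.

I_y ≈ 1.3145 × 10⁷ mm⁴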